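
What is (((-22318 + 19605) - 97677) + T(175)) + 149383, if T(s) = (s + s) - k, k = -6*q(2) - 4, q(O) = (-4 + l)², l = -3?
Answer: 49641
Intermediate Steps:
q(O) = 49 (q(O) = (-4 - 3)² = (-7)² = 49)
k = -298 (k = -6*49 - 4 = -294 - 4 = -298)
T(s) = 298 + 2*s (T(s) = (s + s) - 1*(-298) = 2*s + 298 = 298 + 2*s)
(((-22318 + 19605) - 97677) + T(175)) + 149383 = (((-22318 + 19605) - 97677) + (298 + 2*175)) + 149383 = ((-2713 - 97677) + (298 + 350)) + 149383 = (-100390 + 648) + 149383 = -99742 + 149383 = 49641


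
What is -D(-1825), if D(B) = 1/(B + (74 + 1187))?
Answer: 1/564 ≈ 0.0017731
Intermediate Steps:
D(B) = 1/(1261 + B) (D(B) = 1/(B + 1261) = 1/(1261 + B))
-D(-1825) = -1/(1261 - 1825) = -1/(-564) = -1*(-1/564) = 1/564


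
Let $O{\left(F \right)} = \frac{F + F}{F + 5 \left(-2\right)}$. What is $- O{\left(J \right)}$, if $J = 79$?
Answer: $- \frac{158}{69} \approx -2.2899$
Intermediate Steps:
$O{\left(F \right)} = \frac{2 F}{-10 + F}$ ($O{\left(F \right)} = \frac{2 F}{F - 10} = \frac{2 F}{-10 + F}$)
$- O{\left(J \right)} = - \frac{2 \cdot 79}{-10 + 79} = - \frac{2 \cdot 79}{69} = \left(-1\right) \frac{158}{69} = - \frac{158}{69}$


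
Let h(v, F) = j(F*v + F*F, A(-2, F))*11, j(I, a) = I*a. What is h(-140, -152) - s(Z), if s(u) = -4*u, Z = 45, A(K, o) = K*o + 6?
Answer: 151349620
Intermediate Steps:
A(K, o) = 6 + K*o
h(v, F) = 11*(6 - 2*F)*(F² + F*v) (h(v, F) = ((F*v + F*F)*(6 - 2*F))*11 = ((F*v + F²)*(6 - 2*F))*11 = ((F² + F*v)*(6 - 2*F))*11 = ((6 - 2*F)*(F² + F*v))*11 = 11*(6 - 2*F)*(F² + F*v))
h(-140, -152) - s(Z) = -22*(-152)*(-3 - 152)*(-152 - 140) - (-4)*45 = -22*(-152)*(-155)*(-292) - 1*(-180) = 151349440 + 180 = 151349620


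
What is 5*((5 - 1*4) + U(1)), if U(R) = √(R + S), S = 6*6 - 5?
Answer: 5 + 20*√2 ≈ 33.284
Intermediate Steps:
S = 31 (S = 36 - 5 = 31)
U(R) = √(31 + R) (U(R) = √(R + 31) = √(31 + R))
5*((5 - 1*4) + U(1)) = 5*((5 - 1*4) + √(31 + 1)) = 5*((5 - 4) + √32) = 5*(1 + 4*√2) = 5 + 20*√2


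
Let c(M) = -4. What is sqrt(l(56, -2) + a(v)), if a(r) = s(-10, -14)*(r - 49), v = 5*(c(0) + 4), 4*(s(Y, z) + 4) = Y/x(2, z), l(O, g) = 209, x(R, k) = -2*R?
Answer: sqrt(5990)/4 ≈ 19.349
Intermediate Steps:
s(Y, z) = -4 - Y/16 (s(Y, z) = -4 + (Y/((-2*2)))/4 = -4 + (Y/(-4))/4 = -4 + (Y*(-1/4))/4 = -4 + (-Y/4)/4 = -4 - Y/16)
v = 0 (v = 5*(-4 + 4) = 5*0 = 0)
a(r) = 1323/8 - 27*r/8 (a(r) = (-4 - 1/16*(-10))*(r - 49) = (-4 + 5/8)*(-49 + r) = -27*(-49 + r)/8 = 1323/8 - 27*r/8)
sqrt(l(56, -2) + a(v)) = sqrt(209 + (1323/8 - 27/8*0)) = sqrt(209 + (1323/8 + 0)) = sqrt(209 + 1323/8) = sqrt(2995/8) = sqrt(5990)/4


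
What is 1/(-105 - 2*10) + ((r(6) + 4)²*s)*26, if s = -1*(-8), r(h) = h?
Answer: 2599999/125 ≈ 20800.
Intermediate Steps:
s = 8
1/(-105 - 2*10) + ((r(6) + 4)²*s)*26 = 1/(-105 - 2*10) + ((6 + 4)²*8)*26 = 1/(-105 - 20) + (10²*8)*26 = 1/(-125) + (100*8)*26 = -1/125 + 800*26 = -1/125 + 20800 = 2599999/125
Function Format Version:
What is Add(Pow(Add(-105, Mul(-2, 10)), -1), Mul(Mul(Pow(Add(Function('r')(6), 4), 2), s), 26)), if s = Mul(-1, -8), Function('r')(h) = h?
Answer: Rational(2599999, 125) ≈ 20800.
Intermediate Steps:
s = 8
Add(Pow(Add(-105, Mul(-2, 10)), -1), Mul(Mul(Pow(Add(Function('r')(6), 4), 2), s), 26)) = Add(Pow(Add(-105, Mul(-2, 10)), -1), Mul(Mul(Pow(Add(6, 4), 2), 8), 26)) = Add(Pow(Add(-105, -20), -1), Mul(Mul(Pow(10, 2), 8), 26)) = Add(Pow(-125, -1), Mul(Mul(100, 8), 26)) = Add(Rational(-1, 125), Mul(800, 26)) = Add(Rational(-1, 125), 20800) = Rational(2599999, 125)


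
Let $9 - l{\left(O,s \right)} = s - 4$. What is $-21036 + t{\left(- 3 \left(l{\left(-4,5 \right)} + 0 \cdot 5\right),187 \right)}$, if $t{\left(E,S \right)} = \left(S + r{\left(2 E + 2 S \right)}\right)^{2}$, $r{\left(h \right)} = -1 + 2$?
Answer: $14308$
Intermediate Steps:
$l{\left(O,s \right)} = 13 - s$ ($l{\left(O,s \right)} = 9 - \left(s - 4\right) = 9 - \left(-4 + s\right) = 13 - s$)
$r{\left(h \right)} = 1$
$t{\left(E,S \right)} = \left(1 + S\right)^{2}$ ($t{\left(E,S \right)} = \left(S + 1\right)^{2} = \left(1 + S\right)^{2}$)
$-21036 + t{\left(- 3 \left(l{\left(-4,5 \right)} + 0 \cdot 5\right),187 \right)} = -21036 + \left(1 + 187\right)^{2} = -21036 + 188^{2} = -21036 + 35344 = 14308$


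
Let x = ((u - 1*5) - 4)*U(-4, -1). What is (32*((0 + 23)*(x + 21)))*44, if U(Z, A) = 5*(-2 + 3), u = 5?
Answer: 32384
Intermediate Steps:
U(Z, A) = 5 (U(Z, A) = 5*1 = 5)
x = -20 (x = ((5 - 1*5) - 4)*5 = ((5 - 5) - 4)*5 = (0 - 4)*5 = -4*5 = -20)
(32*((0 + 23)*(x + 21)))*44 = (32*((0 + 23)*(-20 + 21)))*44 = (32*(23*1))*44 = (32*23)*44 = 736*44 = 32384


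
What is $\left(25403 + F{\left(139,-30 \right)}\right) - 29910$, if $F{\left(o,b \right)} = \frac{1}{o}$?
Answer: $- \frac{626472}{139} \approx -4507.0$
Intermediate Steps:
$\left(25403 + F{\left(139,-30 \right)}\right) - 29910 = \left(25403 + \frac{1}{139}\right) - 29910 = \frac{3531018}{139} - 29910 = - \frac{626472}{139}$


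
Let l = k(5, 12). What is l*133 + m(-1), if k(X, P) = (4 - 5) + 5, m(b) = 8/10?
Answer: 2664/5 ≈ 532.80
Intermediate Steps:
m(b) = 4/5 (m(b) = 8*(1/10) = 4/5)
k(X, P) = 4 (k(X, P) = -1 + 5 = 4)
l = 4
l*133 + m(-1) = 4*133 + 4/5 = 532 + 4/5 = 2664/5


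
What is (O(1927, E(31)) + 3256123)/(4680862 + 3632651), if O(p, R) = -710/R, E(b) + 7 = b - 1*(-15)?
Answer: 126988087/324227007 ≈ 0.39166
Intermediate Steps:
E(b) = 8 + b (E(b) = -7 + (b - 1*(-15)) = -7 + (b + 15) = -7 + (15 + b) = 8 + b)
(O(1927, E(31)) + 3256123)/(4680862 + 3632651) = (-710/(8 + 31) + 3256123)/(4680862 + 3632651) = (-710/39 + 3256123)/8313513 = (-710*1/39 + 3256123)*(1/8313513) = (-710/39 + 3256123)*(1/8313513) = (126988087/39)*(1/8313513) = 126988087/324227007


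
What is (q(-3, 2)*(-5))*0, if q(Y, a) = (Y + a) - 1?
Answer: 0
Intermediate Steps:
q(Y, a) = -1 + Y + a
(q(-3, 2)*(-5))*0 = ((-1 - 3 + 2)*(-5))*0 = -2*(-5)*0 = 10*0 = 0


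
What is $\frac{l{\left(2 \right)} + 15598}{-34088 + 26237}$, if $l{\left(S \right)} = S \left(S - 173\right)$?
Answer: $- \frac{15256}{7851} \approx -1.9432$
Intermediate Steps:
$l{\left(S \right)} = S \left(-173 + S\right)$
$\frac{l{\left(2 \right)} + 15598}{-34088 + 26237} = \frac{2 \left(-173 + 2\right) + 15598}{-34088 + 26237} = \frac{2 \left(-171\right) + 15598}{-7851} = \left(-342 + 15598\right) \left(- \frac{1}{7851}\right) = 15256 \left(- \frac{1}{7851}\right) = - \frac{15256}{7851}$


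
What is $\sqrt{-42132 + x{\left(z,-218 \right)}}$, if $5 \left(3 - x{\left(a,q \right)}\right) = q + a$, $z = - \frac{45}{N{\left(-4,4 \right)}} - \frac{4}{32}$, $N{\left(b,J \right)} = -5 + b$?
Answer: $\frac{i \sqrt{673382}}{4} \approx 205.15 i$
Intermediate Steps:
$z = \frac{39}{8}$ ($z = - \frac{45}{-5 - 4} - \frac{4}{32} = - \frac{45}{-9} - \frac{1}{8} = \left(-45\right) \left(- \frac{1}{9}\right) - \frac{1}{8} = 5 - \frac{1}{8} = \frac{39}{8} \approx 4.875$)
$x{\left(a,q \right)} = 3 - \frac{a}{5} - \frac{q}{5}$ ($x{\left(a,q \right)} = 3 - \frac{q + a}{5} = 3 - \frac{a + q}{5} = 3 - \left(\frac{a}{5} + \frac{q}{5}\right) = 3 - \frac{a}{5} - \frac{q}{5}$)
$\sqrt{-42132 + x{\left(z,-218 \right)}} = \sqrt{-42132 - - \frac{365}{8}} = \sqrt{-42132 + \left(3 - \frac{39}{40} + \frac{218}{5}\right)} = \sqrt{-42132 + \frac{365}{8}} = \sqrt{- \frac{336691}{8}} = \frac{i \sqrt{673382}}{4}$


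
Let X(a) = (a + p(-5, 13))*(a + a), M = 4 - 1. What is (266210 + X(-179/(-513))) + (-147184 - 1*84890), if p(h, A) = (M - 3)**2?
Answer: 8983601066/263169 ≈ 34136.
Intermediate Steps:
M = 3
p(h, A) = 0 (p(h, A) = (3 - 3)**2 = 0**2 = 0)
X(a) = 2*a**2 (X(a) = (a + 0)*(a + a) = a*(2*a) = 2*a**2)
(266210 + X(-179/(-513))) + (-147184 - 1*84890) = (266210 + 2*(-179/(-513))**2) + (-147184 - 1*84890) = (266210 + 2*(-179*(-1/513))**2) + (-147184 - 84890) = (266210 + 2*(179/513)**2) - 232074 = (266210 + 2*(32041/263169)) - 232074 = (266210 + 64082/263169) - 232074 = 70058283572/263169 - 232074 = 8983601066/263169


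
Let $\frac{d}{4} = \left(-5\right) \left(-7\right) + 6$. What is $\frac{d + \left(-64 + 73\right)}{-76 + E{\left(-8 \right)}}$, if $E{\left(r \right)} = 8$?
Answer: $- \frac{173}{68} \approx -2.5441$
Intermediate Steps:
$d = 164$ ($d = 4 \left(\left(-5\right) \left(-7\right) + 6\right) = 4 \left(35 + 6\right) = 4 \cdot 41 = 164$)
$\frac{d + \left(-64 + 73\right)}{-76 + E{\left(-8 \right)}} = \frac{164 + \left(-64 + 73\right)}{-76 + 8} = \frac{164 + 9}{-68} = 173 \left(- \frac{1}{68}\right) = - \frac{173}{68}$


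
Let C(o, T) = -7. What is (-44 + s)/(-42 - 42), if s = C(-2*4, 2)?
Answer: 17/28 ≈ 0.60714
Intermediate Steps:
s = -7
(-44 + s)/(-42 - 42) = (-44 - 7)/(-42 - 42) = -51/(-84) = -1/84*(-51) = 17/28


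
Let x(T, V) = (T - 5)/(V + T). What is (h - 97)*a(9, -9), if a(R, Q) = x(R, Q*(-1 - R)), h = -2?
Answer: -4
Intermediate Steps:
x(T, V) = (-5 + T)/(T + V)
a(R, Q) = (-5 + R)/(R + Q*(-1 - R))
(h - 97)*a(9, -9) = (-2 - 97)*((5 - 1*9)/(-1*9 - 9*(1 + 9))) = -99*(5 - 9)/(-9 - 9*10) = -99*(-4)/(-9 - 90) = -99*(-4)/(-99) = -(-1)*(-4) = -99*4/99 = -4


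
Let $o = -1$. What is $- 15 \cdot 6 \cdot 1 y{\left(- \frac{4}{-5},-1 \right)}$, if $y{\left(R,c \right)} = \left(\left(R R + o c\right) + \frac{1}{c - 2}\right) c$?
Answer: $\frac{588}{5} \approx 117.6$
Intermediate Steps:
$y{\left(R,c \right)} = c \left(R^{2} + \frac{1}{-2 + c} - c\right)$ ($y{\left(R,c \right)} = \left(\left(R R - c\right) + \frac{1}{c - 2}\right) c = \left(\left(R^{2} - c\right) + \frac{1}{-2 + c}\right) c = \left(R^{2} + \frac{1}{-2 + c} - c\right) c = c \left(R^{2} + \frac{1}{-2 + c} - c\right)$)
$- 15 \cdot 6 \cdot 1 y{\left(- \frac{4}{-5},-1 \right)} = - 15 \cdot 6 \cdot 1 \left(- \frac{1 - \left(-1\right)^{2} - 2 \left(- \frac{4}{-5}\right)^{2} + 2 \left(-1\right) - \left(- \frac{4}{-5}\right)^{2}}{-2 - 1}\right) = \left(-15\right) 6 \left(- \frac{1 - 1 - 2 \left(\left(-4\right) \left(- \frac{1}{5}\right)\right)^{2} - 2 - \left(\left(-4\right) \left(- \frac{1}{5}\right)\right)^{2}}{-3}\right) = - 90 \left(\left(-1\right) \left(- \frac{1}{3}\right) \left(1 - 1 - 2 \left(\frac{4}{5}\right)^{2} - 2 - \left(\frac{4}{5}\right)^{2}\right)\right) = - 90 \left(\left(-1\right) \left(- \frac{1}{3}\right) \left(1 - 1 - \frac{32}{25} - 2 - \frac{16}{25}\right)\right) = - 90 \left(\left(-1\right) \left(- \frac{1}{3}\right) \left(- \frac{98}{25}\right)\right) = \left(-90\right) \left(- \frac{98}{75}\right) = \frac{588}{5}$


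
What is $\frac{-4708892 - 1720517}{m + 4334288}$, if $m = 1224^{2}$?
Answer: $- \frac{6429409}{5832464} \approx -1.1023$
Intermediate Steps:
$m = 1498176$
$\frac{-4708892 - 1720517}{m + 4334288} = \frac{-4708892 - 1720517}{1498176 + 4334288} = - \frac{6429409}{5832464}$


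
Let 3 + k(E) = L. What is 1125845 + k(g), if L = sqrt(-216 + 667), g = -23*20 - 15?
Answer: 1125842 + sqrt(451) ≈ 1.1259e+6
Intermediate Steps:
g = -475 (g = -460 - 15 = -475)
L = sqrt(451) ≈ 21.237
k(E) = -3 + sqrt(451)
1125845 + k(g) = 1125845 + (-3 + sqrt(451)) = 1125842 + sqrt(451)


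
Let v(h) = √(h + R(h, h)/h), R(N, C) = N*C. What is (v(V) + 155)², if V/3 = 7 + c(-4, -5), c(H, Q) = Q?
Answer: 24037 + 620*√3 ≈ 25111.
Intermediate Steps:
R(N, C) = C*N
V = 6 (V = 3*(7 - 5) = 3*2 = 6)
v(h) = √2*√h (v(h) = √(h + (h*h)/h) = √(h + h²/h) = √(h + h) = √(2*h) = √2*√h)
(v(V) + 155)² = (√2*√6 + 155)² = (2*√3 + 155)² = (155 + 2*√3)²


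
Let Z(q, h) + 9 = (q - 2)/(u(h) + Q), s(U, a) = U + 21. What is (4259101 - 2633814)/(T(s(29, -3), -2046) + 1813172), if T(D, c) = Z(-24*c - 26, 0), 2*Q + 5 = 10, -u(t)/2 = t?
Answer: 8126435/9163967 ≈ 0.88678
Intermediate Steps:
u(t) = -2*t
s(U, a) = 21 + U
Q = 5/2 (Q = -5/2 + (½)*10 = -5/2 + 5 = 5/2 ≈ 2.5000)
Z(q, h) = -9 + (-2 + q)/(5/2 - 2*h) (Z(q, h) = -9 + (q - 2)/(-2*h + 5/2) = -9 + (-2 + q)/(5/2 - 2*h))
T(D, c) = -101/5 - 48*c/5 (T(D, c) = (49 - 36*0 - 2*(-24*c - 26))/(-5 + 4*0) = (49 + 0 - 2*(-26 - 24*c))/(-5 + 0) = (49 + 0 + (52 + 48*c))/(-5) = -(101 + 48*c)/5 = -101/5 - 48*c/5)
(4259101 - 2633814)/(T(s(29, -3), -2046) + 1813172) = (4259101 - 2633814)/((-101/5 - 48/5*(-2046)) + 1813172) = 1625287/((-101/5 + 98208/5) + 1813172) = 1625287/(98107/5 + 1813172) = 1625287/(9163967/5) = 1625287*(5/9163967) = 8126435/9163967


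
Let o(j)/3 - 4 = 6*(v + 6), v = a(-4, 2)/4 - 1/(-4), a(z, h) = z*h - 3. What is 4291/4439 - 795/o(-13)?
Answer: -213812/22195 ≈ -9.6333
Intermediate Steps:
a(z, h) = -3 + h*z (a(z, h) = h*z - 3 = -3 + h*z)
v = -5/2 (v = (-3 + 2*(-4))/4 - 1/(-4) = (-3 - 8)*(¼) - 1*(-¼) = -11*¼ + ¼ = -11/4 + ¼ = -5/2 ≈ -2.5000)
o(j) = 75 (o(j) = 12 + 3*(6*(-5/2 + 6)) = 12 + 3*(6*(7/2)) = 12 + 3*21 = 12 + 63 = 75)
4291/4439 - 795/o(-13) = 4291/4439 - 795/75 = 4291*(1/4439) - 795*1/75 = 4291/4439 - 53/5 = -213812/22195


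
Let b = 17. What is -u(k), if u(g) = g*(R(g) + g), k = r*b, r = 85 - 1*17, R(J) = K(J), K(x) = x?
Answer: -2672672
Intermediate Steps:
R(J) = J
r = 68 (r = 85 - 17 = 68)
k = 1156 (k = 68*17 = 1156)
u(g) = 2*g² (u(g) = g*(g + g) = g*(2*g) = 2*g²)
-u(k) = -2*1156² = -2*1336336 = -1*2672672 = -2672672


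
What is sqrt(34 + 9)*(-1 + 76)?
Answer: 75*sqrt(43) ≈ 491.81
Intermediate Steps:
sqrt(34 + 9)*(-1 + 76) = sqrt(43)*75 = 75*sqrt(43)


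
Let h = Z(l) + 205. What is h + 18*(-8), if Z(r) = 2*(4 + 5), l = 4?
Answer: 79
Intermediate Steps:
Z(r) = 18 (Z(r) = 2*9 = 18)
h = 223 (h = 18 + 205 = 223)
h + 18*(-8) = 223 + 18*(-8) = 223 - 144 = 79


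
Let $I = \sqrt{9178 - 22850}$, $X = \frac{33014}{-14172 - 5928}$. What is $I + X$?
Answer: $- \frac{16507}{10050} + 2 i \sqrt{3418} \approx -1.6425 + 116.93 i$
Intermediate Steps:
$X = - \frac{16507}{10050}$ ($X = \frac{33014}{-14172 - 5928} = \frac{33014}{-20100} = 33014 \left(- \frac{1}{20100}\right) = - \frac{16507}{10050} \approx -1.6425$)
$I = 2 i \sqrt{3418}$ ($I = \sqrt{-13672} = 2 i \sqrt{3418} \approx 116.93 i$)
$I + X = 2 i \sqrt{3418} - \frac{16507}{10050} = - \frac{16507}{10050} + 2 i \sqrt{3418}$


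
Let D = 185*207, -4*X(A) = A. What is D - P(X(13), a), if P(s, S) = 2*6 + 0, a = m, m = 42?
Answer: 38283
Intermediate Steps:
X(A) = -A/4
a = 42
P(s, S) = 12 (P(s, S) = 12 + 0 = 12)
D = 38295
D - P(X(13), a) = 38295 - 1*12 = 38295 - 12 = 38283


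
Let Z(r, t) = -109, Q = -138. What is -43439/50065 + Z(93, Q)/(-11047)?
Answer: -474413548/553068055 ≈ -0.85779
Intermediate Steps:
-43439/50065 + Z(93, Q)/(-11047) = -43439/50065 - 109/(-11047) = -43439*1/50065 - 109*(-1/11047) = -43439/50065 + 109/11047 = -474413548/553068055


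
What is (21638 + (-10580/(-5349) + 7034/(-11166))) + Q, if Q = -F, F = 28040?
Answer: -63715220009/9954489 ≈ -6400.6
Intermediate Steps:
Q = -28040 (Q = -1*28040 = -28040)
(21638 + (-10580/(-5349) + 7034/(-11166))) + Q = (21638 + (-10580/(-5349) + 7034/(-11166))) - 28040 = (21638 + (-10580*(-1/5349) + 7034*(-1/11166))) - 28040 = (21638 + (10580/5349 - 3517/5583)) - 28040 = (21638 + 13418569/9954489) - 28040 = 215408651551/9954489 - 28040 = -63715220009/9954489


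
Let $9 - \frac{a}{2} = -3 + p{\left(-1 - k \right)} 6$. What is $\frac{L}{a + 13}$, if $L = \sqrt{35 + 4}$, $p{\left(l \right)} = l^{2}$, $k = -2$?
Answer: $\frac{\sqrt{39}}{25} \approx 0.2498$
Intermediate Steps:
$a = 12$ ($a = 18 - 2 \left(-3 + \left(-1 - -2\right)^{2} \cdot 6\right) = 18 - 2 \left(-3 + \left(-1 + 2\right)^{2} \cdot 6\right) = 18 - 2 \left(-3 + 1^{2} \cdot 6\right) = 18 - 2 \left(-3 + 1 \cdot 6\right) = 18 - 2 \left(-3 + 6\right) = 18 - 6 = 12$)
$L = \sqrt{39} \approx 6.245$
$\frac{L}{a + 13} = \frac{\sqrt{39}}{12 + 13} = \frac{\sqrt{39}}{25}$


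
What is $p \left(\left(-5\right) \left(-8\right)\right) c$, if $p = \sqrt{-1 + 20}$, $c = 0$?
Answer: $0$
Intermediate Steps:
$p = \sqrt{19} \approx 4.3589$
$p \left(\left(-5\right) \left(-8\right)\right) c = \sqrt{19} \left(\left(-5\right) \left(-8\right)\right) 0 = \sqrt{19} \cdot 40 \cdot 0 = 40 \sqrt{19} \cdot 0 = 0$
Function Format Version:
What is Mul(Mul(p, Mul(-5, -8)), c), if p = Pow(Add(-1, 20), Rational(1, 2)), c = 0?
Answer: 0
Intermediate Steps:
p = Pow(19, Rational(1, 2)) ≈ 4.3589
Mul(Mul(p, Mul(-5, -8)), c) = Mul(Mul(Pow(19, Rational(1, 2)), Mul(-5, -8)), 0) = Mul(Mul(Pow(19, Rational(1, 2)), 40), 0) = Mul(Mul(40, Pow(19, Rational(1, 2))), 0) = 0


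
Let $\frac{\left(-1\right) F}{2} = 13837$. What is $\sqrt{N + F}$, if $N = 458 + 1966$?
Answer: $5 i \sqrt{1010} \approx 158.9 i$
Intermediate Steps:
$N = 2424$
$F = -27674$ ($F = \left(-2\right) 13837 = -27674$)
$\sqrt{N + F} = \sqrt{2424 - 27674} = \sqrt{-25250} = 5 i \sqrt{1010}$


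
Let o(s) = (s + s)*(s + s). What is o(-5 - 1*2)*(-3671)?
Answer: -719516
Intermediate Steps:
o(s) = 4*s**2 (o(s) = (2*s)*(2*s) = 4*s**2)
o(-5 - 1*2)*(-3671) = (4*(-5 - 1*2)**2)*(-3671) = (4*(-5 - 2)**2)*(-3671) = (4*(-7)**2)*(-3671) = (4*49)*(-3671) = 196*(-3671) = -719516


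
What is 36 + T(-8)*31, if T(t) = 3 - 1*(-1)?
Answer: 160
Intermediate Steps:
T(t) = 4 (T(t) = 3 + 1 = 4)
36 + T(-8)*31 = 36 + 4*31 = 36 + 124 = 160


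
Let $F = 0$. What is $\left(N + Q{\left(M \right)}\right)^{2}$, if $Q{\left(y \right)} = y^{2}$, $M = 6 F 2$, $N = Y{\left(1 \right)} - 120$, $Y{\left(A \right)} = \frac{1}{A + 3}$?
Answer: $\frac{229441}{16} \approx 14340.0$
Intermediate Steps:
$Y{\left(A \right)} = \frac{1}{3 + A}$
$N = - \frac{479}{4}$ ($N = \frac{1}{3 + 1} - 120 = \frac{1}{4} - 120 = - \frac{479}{4} \approx -119.75$)
$M = 0$ ($M = 6 \cdot 0 \cdot 2 = 0 \cdot 2 = 0$)
$\left(N + Q{\left(M \right)}\right)^{2} = \left(- \frac{479}{4} + 0^{2}\right)^{2} = \left(- \frac{479}{4} + 0\right)^{2} = \left(- \frac{479}{4}\right)^{2} = \frac{229441}{16}$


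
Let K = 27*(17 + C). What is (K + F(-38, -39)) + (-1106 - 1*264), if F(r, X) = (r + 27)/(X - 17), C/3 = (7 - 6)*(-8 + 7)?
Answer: -55541/56 ≈ -991.80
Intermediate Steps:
C = -3 (C = 3*((7 - 6)*(-8 + 7)) = 3*(1*(-1)) = 3*(-1) = -3)
F(r, X) = (27 + r)/(-17 + X)
K = 378 (K = 27*(17 - 3) = 27*14 = 378)
(K + F(-38, -39)) + (-1106 - 1*264) = (378 + (27 - 38)/(-17 - 39)) + (-1106 - 1*264) = (378 - 11/(-56)) + (-1106 - 264) = (378 - 1/56*(-11)) - 1370 = (378 + 11/56) - 1370 = 21179/56 - 1370 = -55541/56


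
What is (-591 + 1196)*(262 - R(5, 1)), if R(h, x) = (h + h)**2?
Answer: 98010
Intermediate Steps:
R(h, x) = 4*h**2 (R(h, x) = (2*h)**2 = 4*h**2)
(-591 + 1196)*(262 - R(5, 1)) = (-591 + 1196)*(262 - 4*5**2) = 605*(262 - 4*25) = 605*(262 - 1*100) = 605*(262 - 100) = 605*162 = 98010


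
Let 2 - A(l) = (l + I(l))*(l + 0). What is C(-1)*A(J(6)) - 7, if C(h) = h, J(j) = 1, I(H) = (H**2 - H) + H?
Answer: -7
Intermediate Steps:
I(H) = H**2
A(l) = 2 - l*(l + l**2) (A(l) = 2 - (l + l**2)*(l + 0) = 2 - (l + l**2)*l = 2 - l*(l + l**2))
C(-1)*A(J(6)) - 7 = -(2 - 1*1**2 - 1*1**3) - 7 = -(2 - 1*1 - 1*1) - 7 = -(2 - 1 - 1) - 7 = -1*0 - 7 = 0 - 7 = -7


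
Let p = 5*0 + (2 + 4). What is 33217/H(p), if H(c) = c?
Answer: 33217/6 ≈ 5536.2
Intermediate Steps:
p = 6 (p = 0 + 6 = 6)
33217/H(p) = 33217/6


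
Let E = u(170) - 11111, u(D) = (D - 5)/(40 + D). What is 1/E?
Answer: -14/155543 ≈ -9.0007e-5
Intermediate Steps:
u(D) = (-5 + D)/(40 + D)
E = -155543/14 (E = (-5 + 170)/(40 + 170) - 11111 = 165/210 - 11111 = (1/210)*165 - 11111 = 11/14 - 11111 = -155543/14 ≈ -11110.)
1/E = 1/(-155543/14) = -14/155543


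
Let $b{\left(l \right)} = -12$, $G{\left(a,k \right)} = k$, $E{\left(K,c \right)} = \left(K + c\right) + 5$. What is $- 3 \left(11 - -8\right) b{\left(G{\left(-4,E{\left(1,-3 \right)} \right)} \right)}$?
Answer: $684$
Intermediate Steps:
$E{\left(K,c \right)} = 5 + K + c$
$- 3 \left(11 - -8\right) b{\left(G{\left(-4,E{\left(1,-3 \right)} \right)} \right)} = - 3 \left(11 - -8\right) \left(-12\right) = - 3 \left(11 + 8\right) \left(-12\right) = \left(-3\right) 19 \left(-12\right) = \left(-57\right) \left(-12\right) = 684$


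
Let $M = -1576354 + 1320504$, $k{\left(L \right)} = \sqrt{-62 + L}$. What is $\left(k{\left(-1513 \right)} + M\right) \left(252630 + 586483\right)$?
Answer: $-214687061050 + 12586695 i \sqrt{7} \approx -2.1469 \cdot 10^{11} + 3.3301 \cdot 10^{7} i$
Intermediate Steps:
$M = -255850$
$\left(k{\left(-1513 \right)} + M\right) \left(252630 + 586483\right) = \left(\sqrt{-62 - 1513} - 255850\right) \left(252630 + 586483\right) = \left(\sqrt{-1575} - 255850\right) 839113 = \left(15 i \sqrt{7} - 255850\right) 839113 = \left(-255850 + 15 i \sqrt{7}\right) 839113 = -214687061050 + 12586695 i \sqrt{7}$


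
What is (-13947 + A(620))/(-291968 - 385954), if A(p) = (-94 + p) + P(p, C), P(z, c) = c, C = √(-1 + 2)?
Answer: 6710/338961 ≈ 0.019796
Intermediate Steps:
C = 1 (C = √1 = 1)
A(p) = -93 + p (A(p) = (-94 + p) + 1 = -93 + p)
(-13947 + A(620))/(-291968 - 385954) = (-13947 + (-93 + 620))/(-291968 - 385954) = (-13947 + 527)/(-677922) = -13420*(-1/677922) = 6710/338961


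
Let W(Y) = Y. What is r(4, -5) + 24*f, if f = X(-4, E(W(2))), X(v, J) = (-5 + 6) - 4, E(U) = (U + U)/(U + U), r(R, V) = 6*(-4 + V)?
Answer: -126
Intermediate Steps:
r(R, V) = -24 + 6*V
E(U) = 1 (E(U) = (2*U)/((2*U)) = (2*U)*(1/(2*U)) = 1)
X(v, J) = -3 (X(v, J) = 1 - 4 = -3)
f = -3
r(4, -5) + 24*f = (-24 + 6*(-5)) + 24*(-3) = (-24 - 30) - 72 = -54 - 72 = -126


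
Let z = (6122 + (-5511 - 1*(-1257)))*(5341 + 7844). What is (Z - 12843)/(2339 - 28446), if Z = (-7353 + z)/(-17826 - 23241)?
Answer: 61338412/119126241 ≈ 0.51490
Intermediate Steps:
z = 24629580 (z = (6122 + (-5511 + 1257))*13185 = (6122 - 4254)*13185 = 1868*13185 = 24629580)
Z = -2735803/4563 (Z = (-7353 + 24629580)/(-17826 - 23241) = 24622227/(-41067) = 24622227*(-1/41067) = -2735803/4563 ≈ -599.56)
(Z - 12843)/(2339 - 28446) = (-2735803/4563 - 12843)/(2339 - 28446) = -61338412/4563/(-26107) = -61338412/4563*(-1/26107) = 61338412/119126241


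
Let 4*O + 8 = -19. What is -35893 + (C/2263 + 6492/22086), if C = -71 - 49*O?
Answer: -1195955929093/33320412 ≈ -35893.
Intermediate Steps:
O = -27/4 (O = -2 + (1/4)*(-19) = -2 - 19/4 = -27/4 ≈ -6.7500)
C = 1039/4 (C = -71 - 49*(-27/4) = -71 + 1323/4 = 1039/4 ≈ 259.75)
-35893 + (C/2263 + 6492/22086) = -35893 + ((1039/4)/2263 + 6492/22086) = -35893 + ((1039/4)*(1/2263) + 6492*(1/22086)) = -35893 + (1039/9052 + 1082/3681) = -35893 + 13618823/33320412 = -1195955929093/33320412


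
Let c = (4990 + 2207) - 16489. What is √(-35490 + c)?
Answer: I*√44782 ≈ 211.62*I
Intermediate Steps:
c = -9292 (c = 7197 - 16489 = -9292)
√(-35490 + c) = √(-35490 - 9292) = √(-44782) = I*√44782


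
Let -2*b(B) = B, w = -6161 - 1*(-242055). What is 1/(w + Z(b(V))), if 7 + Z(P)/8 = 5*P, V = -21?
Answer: 1/236258 ≈ 4.2327e-6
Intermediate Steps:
w = 235894 (w = -6161 + 242055 = 235894)
b(B) = -B/2
Z(P) = -56 + 40*P (Z(P) = -56 + 8*(5*P) = -56 + 40*P)
1/(w + Z(b(V))) = 1/(235894 + (-56 + 40*(-½*(-21)))) = 1/(235894 + (-56 + 40*(21/2))) = 1/(235894 + (-56 + 420)) = 1/(235894 + 364) = 1/236258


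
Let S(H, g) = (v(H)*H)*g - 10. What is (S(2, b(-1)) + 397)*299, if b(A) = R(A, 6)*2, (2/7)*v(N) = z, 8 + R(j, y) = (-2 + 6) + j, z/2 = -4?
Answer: 283153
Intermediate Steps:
z = -8 (z = 2*(-4) = -8)
R(j, y) = -4 + j (R(j, y) = -8 + ((-2 + 6) + j) = -8 + (4 + j) = -4 + j)
v(N) = -28 (v(N) = (7/2)*(-8) = -28)
b(A) = -8 + 2*A (b(A) = (-4 + A)*2 = -8 + 2*A)
S(H, g) = -10 - 28*H*g (S(H, g) = (-28*H)*g - 10 = -28*H*g - 10 = -10 - 28*H*g)
(S(2, b(-1)) + 397)*299 = ((-10 - 28*2*(-8 + 2*(-1))) + 397)*299 = ((-10 - 28*2*(-8 - 2)) + 397)*299 = ((-10 - 28*2*(-10)) + 397)*299 = ((-10 + 560) + 397)*299 = (550 + 397)*299 = 947*299 = 283153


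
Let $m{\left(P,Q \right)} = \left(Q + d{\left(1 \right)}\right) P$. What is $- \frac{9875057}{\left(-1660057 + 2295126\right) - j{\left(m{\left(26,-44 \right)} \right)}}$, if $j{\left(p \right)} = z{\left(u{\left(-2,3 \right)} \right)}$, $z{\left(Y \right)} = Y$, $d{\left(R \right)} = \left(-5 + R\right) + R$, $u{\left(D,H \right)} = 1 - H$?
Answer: $- \frac{9875057}{635071} \approx -15.55$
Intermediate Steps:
$d{\left(R \right)} = -5 + 2 R$
$m{\left(P,Q \right)} = P \left(-3 + Q\right)$ ($m{\left(P,Q \right)} = \left(Q + \left(-5 + 2 \cdot 1\right)\right) P = \left(Q + \left(-5 + 2\right)\right) P = \left(Q - 3\right) P = \left(-3 + Q\right) P = P \left(-3 + Q\right)$)
$j{\left(p \right)} = -2$ ($j{\left(p \right)} = 1 - 3 = -2$)
$- \frac{9875057}{\left(-1660057 + 2295126\right) - j{\left(m{\left(26,-44 \right)} \right)}} = - \frac{9875057}{\left(-1660057 + 2295126\right) - -2} = - \frac{9875057}{635069 + 2} = - \frac{9875057}{635071}$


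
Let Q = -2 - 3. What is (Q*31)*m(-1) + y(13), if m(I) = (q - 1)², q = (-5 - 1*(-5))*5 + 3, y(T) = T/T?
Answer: -619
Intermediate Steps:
y(T) = 1
q = 3 (q = (-5 + 5)*5 + 3 = 0*5 + 3 = 0 + 3 = 3)
Q = -5
m(I) = 4 (m(I) = (3 - 1)² = 2² = 4)
(Q*31)*m(-1) + y(13) = -5*31*4 + 1 = -155*4 + 1 = -620 + 1 = -619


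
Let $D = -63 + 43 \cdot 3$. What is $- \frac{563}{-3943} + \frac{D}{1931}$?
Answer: $\frac{1347391}{7613933} \approx 0.17696$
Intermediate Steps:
$D = 66$ ($D = -63 + 129 = 66$)
$- \frac{563}{-3943} + \frac{D}{1931} = - \frac{563}{-3943} + \frac{66}{1931} = \left(-563\right) \left(- \frac{1}{3943}\right) + 66 \cdot \frac{1}{1931} = \frac{563}{3943} + \frac{66}{1931} = \frac{1347391}{7613933}$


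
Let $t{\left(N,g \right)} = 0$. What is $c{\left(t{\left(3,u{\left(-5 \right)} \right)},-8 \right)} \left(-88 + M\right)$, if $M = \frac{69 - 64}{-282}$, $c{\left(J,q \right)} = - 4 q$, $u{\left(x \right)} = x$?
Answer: $- \frac{397136}{141} \approx -2816.6$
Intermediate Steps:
$M = - \frac{5}{282}$ ($M = \left(69 - 64\right) \left(- \frac{1}{282}\right) = 5 \left(- \frac{1}{282}\right) = - \frac{5}{282} \approx -0.017731$)
$c{\left(t{\left(3,u{\left(-5 \right)} \right)},-8 \right)} \left(-88 + M\right) = \left(-4\right) \left(-8\right) \left(-88 - \frac{5}{282}\right) = 32 \left(- \frac{24821}{282}\right) = - \frac{397136}{141}$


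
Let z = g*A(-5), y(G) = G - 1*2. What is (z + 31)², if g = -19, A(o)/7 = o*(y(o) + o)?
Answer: 63186601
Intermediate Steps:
y(G) = -2 + G (y(G) = G - 2 = -2 + G)
A(o) = 7*o*(-2 + 2*o) (A(o) = 7*(o*((-2 + o) + o)) = 7*(o*(-2 + 2*o)) = 7*o*(-2 + 2*o))
z = -7980 (z = -266*(-5)*(-1 - 5) = -266*(-5)*(-6) = -19*420 = -7980)
(z + 31)² = (-7980 + 31)² = (-7949)² = 63186601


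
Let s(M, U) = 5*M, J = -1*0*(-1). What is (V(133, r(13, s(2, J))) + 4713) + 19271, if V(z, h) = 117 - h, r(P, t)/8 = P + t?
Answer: 23917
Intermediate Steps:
J = 0 (J = 0*(-1) = 0)
r(P, t) = 8*P + 8*t (r(P, t) = 8*(P + t) = 8*P + 8*t)
(V(133, r(13, s(2, J))) + 4713) + 19271 = ((117 - (8*13 + 8*(5*2))) + 4713) + 19271 = ((117 - (104 + 8*10)) + 4713) + 19271 = ((117 - (104 + 80)) + 4713) + 19271 = ((117 - 1*184) + 4713) + 19271 = ((117 - 184) + 4713) + 19271 = (-67 + 4713) + 19271 = 4646 + 19271 = 23917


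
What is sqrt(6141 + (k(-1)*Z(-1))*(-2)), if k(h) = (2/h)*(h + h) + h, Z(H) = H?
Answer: 3*sqrt(683) ≈ 78.403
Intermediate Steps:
k(h) = 4 + h (k(h) = (2/h)*(2*h) + h = 4 + h)
sqrt(6141 + (k(-1)*Z(-1))*(-2)) = sqrt(6141 + ((4 - 1)*(-1))*(-2)) = sqrt(6141 + (3*(-1))*(-2)) = sqrt(6141 - 3*(-2)) = sqrt(6141 + 6) = sqrt(6147) = 3*sqrt(683)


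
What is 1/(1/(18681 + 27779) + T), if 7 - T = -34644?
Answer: 46460/1609885461 ≈ 2.8859e-5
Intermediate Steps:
T = 34651 (T = 7 - 1*(-34644) = 7 + 34644 = 34651)
1/(1/(18681 + 27779) + T) = 1/(1/(18681 + 27779) + 34651) = 1/(1/46460 + 34651) = 1/(1609885461/46460) = 46460/1609885461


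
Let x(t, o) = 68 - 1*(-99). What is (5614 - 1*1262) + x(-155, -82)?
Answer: 4519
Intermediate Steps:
x(t, o) = 167 (x(t, o) = 68 + 99 = 167)
(5614 - 1*1262) + x(-155, -82) = (5614 - 1*1262) + 167 = (5614 - 1262) + 167 = 4352 + 167 = 4519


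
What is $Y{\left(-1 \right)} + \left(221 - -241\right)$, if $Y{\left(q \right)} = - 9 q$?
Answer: $471$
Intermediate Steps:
$Y{\left(-1 \right)} + \left(221 - -241\right) = \left(-9\right) \left(-1\right) + \left(221 - -241\right) = 9 + \left(221 + 241\right) = 9 + 462 = 471$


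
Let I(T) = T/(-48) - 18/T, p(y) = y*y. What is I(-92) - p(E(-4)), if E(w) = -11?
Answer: -32813/276 ≈ -118.89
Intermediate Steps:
p(y) = y²
I(T) = -18/T - T/48 (I(T) = T*(-1/48) - 18/T = -T/48 - 18/T = -18/T - T/48)
I(-92) - p(E(-4)) = (-18/(-92) - 1/48*(-92)) - 1*(-11)² = (-18*(-1/92) + 23/12) - 1*121 = (9/46 + 23/12) - 121 = 583/276 - 121 = -32813/276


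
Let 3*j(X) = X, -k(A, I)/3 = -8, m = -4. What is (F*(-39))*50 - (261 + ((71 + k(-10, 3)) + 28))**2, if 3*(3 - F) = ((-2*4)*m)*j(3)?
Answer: -132506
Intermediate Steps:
k(A, I) = 24 (k(A, I) = -3*(-8) = 24)
j(X) = X/3
F = -23/3 (F = 3 - -2*4*(-4)*(1/3)*3/3 = 3 - (-8*(-4))/3 = 3 - 32/3 = -23/3 ≈ -7.6667)
(F*(-39))*50 - (261 + ((71 + k(-10, 3)) + 28))**2 = -23/3*(-39)*50 - (261 + ((71 + 24) + 28))**2 = 299*50 - (261 + (95 + 28))**2 = 14950 - (261 + 123)**2 = 14950 - 1*384**2 = 14950 - 1*147456 = 14950 - 147456 = -132506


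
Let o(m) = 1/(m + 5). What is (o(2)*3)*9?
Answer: 27/7 ≈ 3.8571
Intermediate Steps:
o(m) = 1/(5 + m)
(o(2)*3)*9 = (3/(5 + 2))*9 = (3/7)*9 = 27/7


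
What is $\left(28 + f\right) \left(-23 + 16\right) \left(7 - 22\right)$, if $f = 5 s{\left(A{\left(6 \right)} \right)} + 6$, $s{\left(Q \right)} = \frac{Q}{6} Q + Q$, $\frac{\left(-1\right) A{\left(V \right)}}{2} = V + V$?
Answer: $41370$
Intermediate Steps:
$A{\left(V \right)} = - 4 V$ ($A{\left(V \right)} = - 2 \left(V + V\right) = - 2 \cdot 2 V = - 4 V$)
$s{\left(Q \right)} = Q + \frac{Q^{2}}{6}$ ($s{\left(Q \right)} = Q \frac{1}{6} Q + Q = \frac{Q}{6} Q + Q = \frac{Q^{2}}{6} + Q = Q + \frac{Q^{2}}{6}$)
$f = 366$ ($f = 5 \frac{\left(-4\right) 6 \left(6 - 24\right)}{6} + 6 = 5 \cdot \frac{1}{6} \left(-24\right) \left(6 - 24\right) + 6 = 5 \cdot \frac{1}{6} \left(-24\right) \left(-18\right) + 6 = 5 \cdot 72 + 6 = 360 + 6 = 366$)
$\left(28 + f\right) \left(-23 + 16\right) \left(7 - 22\right) = \left(28 + 366\right) \left(-23 + 16\right) \left(7 - 22\right) = 394 \left(\left(-7\right) \left(-15\right)\right) = 394 \cdot 105 = 41370$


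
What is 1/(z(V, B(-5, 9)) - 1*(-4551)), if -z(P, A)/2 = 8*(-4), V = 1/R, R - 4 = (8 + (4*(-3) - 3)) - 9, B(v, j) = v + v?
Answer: 1/4615 ≈ 0.00021668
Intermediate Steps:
B(v, j) = 2*v
R = -12 (R = 4 + ((8 + (4*(-3) - 3)) - 9) = 4 + ((8 + (-12 - 3)) - 9) = 4 + ((8 - 15) - 9) = 4 + (-7 - 9) = 4 - 16 = -12)
V = -1/12 (V = 1/(-12) = -1/12 ≈ -0.083333)
z(P, A) = 64 (z(P, A) = -16*(-4) = -2*(-32) = 64)
1/(z(V, B(-5, 9)) - 1*(-4551)) = 1/(64 - 1*(-4551)) = 1/(64 + 4551) = 1/4615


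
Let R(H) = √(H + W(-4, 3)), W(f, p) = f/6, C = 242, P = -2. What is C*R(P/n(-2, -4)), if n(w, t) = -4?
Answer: 121*I*√6/3 ≈ 98.796*I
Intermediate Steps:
W(f, p) = f/6 (W(f, p) = f*(⅙) = f/6)
R(H) = √(-⅔ + H) (R(H) = √(H + (⅙)*(-4)) = √(H - ⅔) = √(-⅔ + H))
C*R(P/n(-2, -4)) = 242*(√(-6 + 9*(-2/(-4)))/3) = 242*(√(-6 + 9*(-2*(-¼)))/3) = 242*(√(-6 + 9*(½))/3) = 242*(√(-6 + 9/2)/3) = 242*(√(-3/2)/3) = 242*((I*√6/2)/3) = 242*(I*√6/6) = 121*I*√6/3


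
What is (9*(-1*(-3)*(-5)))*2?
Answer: -270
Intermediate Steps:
(9*(-1*(-3)*(-5)))*2 = (9*(3*(-5)))*2 = (9*(-15))*2 = -135*2 = -270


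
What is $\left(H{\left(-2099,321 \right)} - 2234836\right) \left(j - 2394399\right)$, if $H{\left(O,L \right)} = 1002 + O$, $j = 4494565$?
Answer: $-4695830464878$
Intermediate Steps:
$\left(H{\left(-2099,321 \right)} - 2234836\right) \left(j - 2394399\right) = \left(\left(1002 - 2099\right) - 2234836\right) \left(4494565 - 2394399\right) = \left(-1097 - 2234836\right) 2100166 = \left(-2235933\right) 2100166 = -4695830464878$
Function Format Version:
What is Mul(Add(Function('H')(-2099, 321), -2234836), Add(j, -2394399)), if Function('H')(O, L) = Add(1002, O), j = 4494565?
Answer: -4695830464878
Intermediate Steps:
Mul(Add(Function('H')(-2099, 321), -2234836), Add(j, -2394399)) = Mul(Add(Add(1002, -2099), -2234836), Add(4494565, -2394399)) = Mul(Add(-1097, -2234836), 2100166) = Mul(-2235933, 2100166) = -4695830464878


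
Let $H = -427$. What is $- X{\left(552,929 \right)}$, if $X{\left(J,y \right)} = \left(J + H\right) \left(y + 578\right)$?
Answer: $-188375$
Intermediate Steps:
$X{\left(J,y \right)} = \left(-427 + J\right) \left(578 + y\right)$ ($X{\left(J,y \right)} = \left(J - 427\right) \left(y + 578\right) = \left(-427 + J\right) \left(578 + y\right)$)
$- X{\left(552,929 \right)} = - (-246806 - 396683 + 578 \cdot 552 + 552 \cdot 929) = - (-246806 - 396683 + 319056 + 512808) = \left(-1\right) 188375 = -188375$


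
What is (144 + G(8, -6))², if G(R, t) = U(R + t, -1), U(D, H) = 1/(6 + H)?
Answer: 519841/25 ≈ 20794.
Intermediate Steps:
G(R, t) = ⅕ (G(R, t) = 1/(6 - 1) = 1/5 = ⅕)
(144 + G(8, -6))² = (144 + ⅕)² = (721/5)² = 519841/25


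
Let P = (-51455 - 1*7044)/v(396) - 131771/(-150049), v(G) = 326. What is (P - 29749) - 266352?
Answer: -14492803576479/48915974 ≈ -2.9628e+5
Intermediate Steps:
P = -8734759105/48915974 (P = (-51455 - 1*7044)/326 - 131771/(-150049) = (-51455 - 7044)*(1/326) - 131771*(-1/150049) = -58499*1/326 + 131771/150049 = -58499/326 + 131771/150049 = -8734759105/48915974 ≈ -178.57)
(P - 29749) - 266352 = (-8734759105/48915974 - 29749) - 266352 = -1463936069631/48915974 - 266352 = -14492803576479/48915974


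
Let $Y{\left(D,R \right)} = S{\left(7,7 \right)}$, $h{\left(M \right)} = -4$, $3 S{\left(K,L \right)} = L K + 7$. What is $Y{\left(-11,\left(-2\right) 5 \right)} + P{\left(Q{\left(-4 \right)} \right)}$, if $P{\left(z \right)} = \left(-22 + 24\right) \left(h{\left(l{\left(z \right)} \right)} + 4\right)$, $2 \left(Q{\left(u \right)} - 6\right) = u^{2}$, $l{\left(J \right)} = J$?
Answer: $\frac{56}{3} \approx 18.667$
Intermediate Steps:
$S{\left(K,L \right)} = \frac{7}{3} + \frac{K L}{3}$ ($S{\left(K,L \right)} = \frac{L K + 7}{3} = \frac{K L + 7}{3} = \frac{7 + K L}{3} = \frac{7}{3} + \frac{K L}{3}$)
$Y{\left(D,R \right)} = \frac{56}{3}$ ($Y{\left(D,R \right)} = \frac{7}{3} + \frac{1}{3} \cdot 7 \cdot 7 = \frac{7}{3} + \frac{49}{3} = \frac{56}{3}$)
$Q{\left(u \right)} = 6 + \frac{u^{2}}{2}$
$P{\left(z \right)} = 0$ ($P{\left(z \right)} = \left(-22 + 24\right) \left(-4 + 4\right) = 2 \cdot 0 = 0$)
$Y{\left(-11,\left(-2\right) 5 \right)} + P{\left(Q{\left(-4 \right)} \right)} = \frac{56}{3} + 0 = \frac{56}{3}$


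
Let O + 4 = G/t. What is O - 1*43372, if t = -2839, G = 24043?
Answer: -123168507/2839 ≈ -43385.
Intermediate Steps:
O = -35399/2839 (O = -4 + 24043/(-2839) = -4 + 24043*(-1/2839) = -4 - 24043/2839 = -35399/2839 ≈ -12.469)
O - 1*43372 = -35399/2839 - 1*43372 = -35399/2839 - 43372 = -123168507/2839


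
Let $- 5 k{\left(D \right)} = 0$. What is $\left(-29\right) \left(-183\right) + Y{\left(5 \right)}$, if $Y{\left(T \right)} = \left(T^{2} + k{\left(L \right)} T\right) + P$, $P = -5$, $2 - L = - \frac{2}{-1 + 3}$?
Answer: $5327$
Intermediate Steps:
$L = 3$ ($L = 2 - - \frac{2}{-1 + 3} = 2 - - \frac{2}{2} = 2 - \left(-2\right) \frac{1}{2} = 2 - -1 = 2 + 1 = 3$)
$k{\left(D \right)} = 0$ ($k{\left(D \right)} = \left(- \frac{1}{5}\right) 0 = 0$)
$Y{\left(T \right)} = -5 + T^{2}$ ($Y{\left(T \right)} = \left(T^{2} + 0 T\right) - 5 = \left(T^{2} + 0\right) - 5 = T^{2} - 5 = -5 + T^{2}$)
$\left(-29\right) \left(-183\right) + Y{\left(5 \right)} = \left(-29\right) \left(-183\right) - \left(5 - 5^{2}\right) = 5307 + \left(-5 + 25\right) = 5307 + 20 = 5327$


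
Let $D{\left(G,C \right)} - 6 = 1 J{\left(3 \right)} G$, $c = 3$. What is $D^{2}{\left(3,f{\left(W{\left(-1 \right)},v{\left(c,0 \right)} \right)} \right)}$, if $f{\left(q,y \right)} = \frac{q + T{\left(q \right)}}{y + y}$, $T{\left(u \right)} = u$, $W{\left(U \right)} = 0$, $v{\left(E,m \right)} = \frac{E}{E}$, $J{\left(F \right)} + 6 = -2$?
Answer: $324$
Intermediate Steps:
$J{\left(F \right)} = -8$ ($J{\left(F \right)} = -6 - 2 = -8$)
$v{\left(E,m \right)} = 1$
$f{\left(q,y \right)} = \frac{q}{y}$ ($f{\left(q,y \right)} = \frac{q + q}{y + y} = \frac{2 q}{2 y} = 2 q \frac{1}{2 y} = \frac{q}{y}$)
$D{\left(G,C \right)} = 6 - 8 G$ ($D{\left(G,C \right)} = 6 + 1 \left(-8\right) G = 6 - 8 G$)
$D^{2}{\left(3,f{\left(W{\left(-1 \right)},v{\left(c,0 \right)} \right)} \right)} = \left(6 - 24\right)^{2} = \left(-18\right)^{2} = 324$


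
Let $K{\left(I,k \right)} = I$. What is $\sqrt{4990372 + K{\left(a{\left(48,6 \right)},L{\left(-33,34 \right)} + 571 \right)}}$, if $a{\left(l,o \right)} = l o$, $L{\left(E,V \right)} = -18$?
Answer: $2 \sqrt{1247665} \approx 2234.0$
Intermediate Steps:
$\sqrt{4990372 + K{\left(a{\left(48,6 \right)},L{\left(-33,34 \right)} + 571 \right)}} = \sqrt{4990372 + 48 \cdot 6} = \sqrt{4990372 + 288} = \sqrt{4990660} = 2 \sqrt{1247665}$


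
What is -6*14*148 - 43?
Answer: -12475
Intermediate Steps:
-6*14*148 - 43 = -84*148 - 43 = -12432 - 43 = -12475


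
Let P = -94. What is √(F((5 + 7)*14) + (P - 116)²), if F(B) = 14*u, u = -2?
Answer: 2*√11018 ≈ 209.93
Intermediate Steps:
F(B) = -28 (F(B) = 14*(-2) = -28)
√(F((5 + 7)*14) + (P - 116)²) = √(-28 + (-94 - 116)²) = √(-28 + (-210)²) = √(-28 + 44100) = √44072 = 2*√11018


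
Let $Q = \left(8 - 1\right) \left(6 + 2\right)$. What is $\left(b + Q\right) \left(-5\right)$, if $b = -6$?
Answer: $-250$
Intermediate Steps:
$Q = 56$ ($Q = 7 \cdot 8 = 56$)
$\left(b + Q\right) \left(-5\right) = \left(-6 + 56\right) \left(-5\right) = 50 \left(-5\right) = -250$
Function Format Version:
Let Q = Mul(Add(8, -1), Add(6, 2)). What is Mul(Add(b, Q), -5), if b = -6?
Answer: -250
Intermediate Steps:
Q = 56 (Q = Mul(7, 8) = 56)
Mul(Add(b, Q), -5) = Mul(Add(-6, 56), -5) = Mul(50, -5) = -250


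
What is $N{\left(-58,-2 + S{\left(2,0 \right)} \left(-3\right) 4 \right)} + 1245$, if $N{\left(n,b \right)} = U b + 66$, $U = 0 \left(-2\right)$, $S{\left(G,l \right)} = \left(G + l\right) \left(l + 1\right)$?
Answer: $1311$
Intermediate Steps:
$S{\left(G,l \right)} = \left(1 + l\right) \left(G + l\right)$ ($S{\left(G,l \right)} = \left(G + l\right) \left(1 + l\right) = \left(1 + l\right) \left(G + l\right)$)
$U = 0$
$N{\left(n,b \right)} = 66$ ($N{\left(n,b \right)} = 0 b + 66 = 0 + 66 = 66$)
$N{\left(-58,-2 + S{\left(2,0 \right)} \left(-3\right) 4 \right)} + 1245 = 66 + 1245 = 1311$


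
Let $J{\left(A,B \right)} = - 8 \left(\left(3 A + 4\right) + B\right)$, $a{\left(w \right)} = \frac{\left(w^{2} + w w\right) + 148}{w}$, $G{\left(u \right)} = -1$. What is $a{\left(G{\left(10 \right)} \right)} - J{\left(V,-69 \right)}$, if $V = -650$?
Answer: $-16270$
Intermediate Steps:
$a{\left(w \right)} = \frac{148 + 2 w^{2}}{w}$ ($a{\left(w \right)} = \frac{\left(w^{2} + w^{2}\right) + 148}{w} = \frac{2 w^{2} + 148}{w} = \frac{148 + 2 w^{2}}{w}$)
$J{\left(A,B \right)} = -32 - 24 A - 8 B$ ($J{\left(A,B \right)} = - 8 \left(\left(4 + 3 A\right) + B\right) = - 8 \left(4 + B + 3 A\right) = -32 - 24 A - 8 B$)
$a{\left(G{\left(10 \right)} \right)} - J{\left(V,-69 \right)} = \left(2 \left(-1\right) + \frac{148}{-1}\right) - \left(-32 - -15600 - -552\right) = \left(-2 + 148 \left(-1\right)\right) - \left(-32 + 15600 + 552\right) = \left(-2 - 148\right) - 16120 = -150 - 16120 = -16270$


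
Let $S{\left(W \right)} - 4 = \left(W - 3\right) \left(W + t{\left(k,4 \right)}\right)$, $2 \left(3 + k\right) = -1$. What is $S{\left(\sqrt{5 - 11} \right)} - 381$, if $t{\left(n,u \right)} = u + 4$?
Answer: $-407 + 5 i \sqrt{6} \approx -407.0 + 12.247 i$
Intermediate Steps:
$k = - \frac{7}{2}$ ($k = -3 + \frac{1}{2} \left(-1\right) = -3 - \frac{1}{2} = - \frac{7}{2} \approx -3.5$)
$t{\left(n,u \right)} = 4 + u$
$S{\left(W \right)} = 4 + \left(-3 + W\right) \left(8 + W\right)$ ($S{\left(W \right)} = 4 + \left(W - 3\right) \left(W + \left(4 + 4\right)\right) = 4 + \left(-3 + W\right) \left(W + 8\right) = 4 + \left(-3 + W\right) \left(8 + W\right)$)
$S{\left(\sqrt{5 - 11} \right)} - 381 = \left(-20 + \left(\sqrt{5 - 11}\right)^{2} + 5 \sqrt{5 - 11}\right) - 381 = \left(-20 + \left(\sqrt{-6}\right)^{2} + 5 \sqrt{-6}\right) - 381 = \left(-20 + \left(i \sqrt{6}\right)^{2} + 5 i \sqrt{6}\right) - 381 = \left(-20 - 6 + 5 i \sqrt{6}\right) - 381 = \left(-26 + 5 i \sqrt{6}\right) - 381 = -407 + 5 i \sqrt{6}$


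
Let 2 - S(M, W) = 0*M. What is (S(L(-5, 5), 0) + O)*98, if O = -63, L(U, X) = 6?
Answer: -5978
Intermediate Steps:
S(M, W) = 2 (S(M, W) = 2 - 0*M = 2 - 1*0 = 2 + 0 = 2)
(S(L(-5, 5), 0) + O)*98 = (2 - 63)*98 = -61*98 = -5978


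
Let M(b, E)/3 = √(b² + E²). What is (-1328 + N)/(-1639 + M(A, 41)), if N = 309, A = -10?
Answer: 1670141/2670292 + 3057*√1781/2670292 ≈ 0.67377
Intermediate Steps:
M(b, E) = 3*√(E² + b²) (M(b, E) = 3*√(b² + E²) = 3*√(E² + b²))
(-1328 + N)/(-1639 + M(A, 41)) = (-1328 + 309)/(-1639 + 3*√(41² + (-10)²)) = -1019/(-1639 + 3*√(1681 + 100)) = -1019/(-1639 + 3*√1781)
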